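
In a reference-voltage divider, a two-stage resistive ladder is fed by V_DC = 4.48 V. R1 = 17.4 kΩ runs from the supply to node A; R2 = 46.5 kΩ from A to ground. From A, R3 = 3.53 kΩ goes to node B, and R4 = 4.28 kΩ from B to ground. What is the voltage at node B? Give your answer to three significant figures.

V_B ≈ 0.682 V

Looking into the second stage from A: R3 + R4 = 7.810 kΩ appears in parallel with R2.
Effective lower resistance at A: R2 ‖ 7.810 = 6.687 kΩ.
So V_A = 4.48 × 0.2776 = 1.244 V.
Stage 2 is unloaded, so V_B = V_A · R4/(R3+R4) = 1.244 × 4.28/7.810 = 0.6816 V.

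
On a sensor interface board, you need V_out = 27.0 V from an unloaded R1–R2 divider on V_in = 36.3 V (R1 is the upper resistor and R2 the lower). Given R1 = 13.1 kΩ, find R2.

Required fraction k = V_out/V_in = 0.7438.
R2 = R1 · 0.7438/(1 − 0.7438) = 38.03 kΩ.

R2 ≈ 38.0 kΩ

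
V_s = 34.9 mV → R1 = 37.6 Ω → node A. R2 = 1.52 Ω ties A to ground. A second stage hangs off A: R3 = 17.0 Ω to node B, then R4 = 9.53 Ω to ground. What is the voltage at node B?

Looking into the second stage from A: R3 + R4 = 26.53 Ω appears in parallel with R2.
R2 ‖ (R3+R4) = 1.438 Ω.
First divider: V_A = V_s · 1.438/(37.6 + 1.438) = 1.285 mV.
V_B = V_A × 0.3592 = 0.4617 mV.

V_B ≈ 0.462 mV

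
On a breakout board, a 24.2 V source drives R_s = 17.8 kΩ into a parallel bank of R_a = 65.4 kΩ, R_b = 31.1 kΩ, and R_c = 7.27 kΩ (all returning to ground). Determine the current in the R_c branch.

Equivalent of the parallel group: R_p = 5.406 kΩ.
V_A = 24.2 × 5.406/23.21 = 5.637 V.
I(R_c) = V_A / R_c = 5.637/7.27 = 0.7754 mA.

I ≈ 0.775 mA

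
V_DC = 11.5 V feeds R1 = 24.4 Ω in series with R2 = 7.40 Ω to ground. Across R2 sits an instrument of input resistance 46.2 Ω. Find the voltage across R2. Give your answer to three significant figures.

The load sits in parallel with R2, giving an effective lower resistance R2' = R2·R_L/(R2+R_L) = 6.378 Ω.
Now apply the divider: V_out = 11.5 × 0.2072 = 2.383 V.

V_out ≈ 2.38 V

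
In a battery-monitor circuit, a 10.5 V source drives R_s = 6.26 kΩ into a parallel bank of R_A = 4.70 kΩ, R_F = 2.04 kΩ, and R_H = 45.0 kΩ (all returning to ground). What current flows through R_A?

Equivalent of the parallel group: R_p = 1.379 kΩ.
Node voltage V_A = V_CC · R_p/(R_s + R_p) = 10.5 × 0.1805 = 1.895 V.
Branch current I = V_A/R_A = 1.895/4.70 = 0.4033 mA.

I ≈ 0.403 mA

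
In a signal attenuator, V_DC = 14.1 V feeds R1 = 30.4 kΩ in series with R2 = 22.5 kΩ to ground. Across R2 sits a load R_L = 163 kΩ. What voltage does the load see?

V_out ≈ 5.56 V

First combine the lower leg with the load: R2 ‖ R_L = 19.77 kΩ.
Voltage divider with the loaded lower leg: V_out = 14.1 × 19.77/(30.4 + 19.77) = 14.1 × 0.3941 = 5.556 V.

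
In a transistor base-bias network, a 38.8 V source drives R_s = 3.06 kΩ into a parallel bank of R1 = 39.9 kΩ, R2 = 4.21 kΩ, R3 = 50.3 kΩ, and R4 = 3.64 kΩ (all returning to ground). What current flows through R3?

I ≈ 0.285 mA

Equivalent of the parallel group: R_p = 1.795 kΩ.
Node voltage V_A = V_s · R_p/(R_s + R_p) = 38.8 × 0.3697 = 14.34 V.
I(R3) = V_A / R3 = 14.34/50.3 = 0.2852 mA.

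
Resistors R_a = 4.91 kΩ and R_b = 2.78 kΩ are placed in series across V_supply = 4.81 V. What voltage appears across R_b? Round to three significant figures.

V ≈ 1.74 V

Series total: ΣR = 4.91 + 2.78 = 7.690 kΩ.
Voltage divider: V = V_supply · (2.780 / 7.690) = 4.81 × 0.3615 = 1.739 V.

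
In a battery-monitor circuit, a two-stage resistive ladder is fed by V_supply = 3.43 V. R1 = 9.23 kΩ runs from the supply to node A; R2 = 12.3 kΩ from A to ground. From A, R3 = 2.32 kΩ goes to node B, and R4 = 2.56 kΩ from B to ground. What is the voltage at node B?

Looking into the second stage from A: R3 + R4 = 4.880 kΩ appears in parallel with R2.
Effective lower resistance at A: R2 ‖ 4.880 = 3.494 kΩ.
V_A = 3.43 × 3.494/(9.23 + 3.494) = 0.9418 V.
Then the unloaded second divider: V_B = V_A × R4/(R3+R4) = 0.9418 × 0.5246 = 0.4941 V.

V_B ≈ 0.494 V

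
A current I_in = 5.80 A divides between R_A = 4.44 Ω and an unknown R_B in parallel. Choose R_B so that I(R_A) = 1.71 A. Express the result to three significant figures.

In a two-way split, I_A/I_in = R_B/(R_A + R_B).
1.71/5.80 = R_B/(R_A + R_B) → R_B = R_A · (0.2948)/(1 − 0.2948) = 4.44 × 0.4181 = 1.856 Ω.

R_B ≈ 1.86 Ω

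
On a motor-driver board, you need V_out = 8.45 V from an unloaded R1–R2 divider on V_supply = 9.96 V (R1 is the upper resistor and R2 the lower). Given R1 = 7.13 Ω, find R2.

R2 ≈ 39.9 Ω

Required fraction k = V_out/V_supply = 0.8484.
So R2 = R1 · V_out/(V_supply − V_out) = 7.13 × 8.45/(9.96 − 8.45) = 7.13 × 5.596 = 39.90 Ω.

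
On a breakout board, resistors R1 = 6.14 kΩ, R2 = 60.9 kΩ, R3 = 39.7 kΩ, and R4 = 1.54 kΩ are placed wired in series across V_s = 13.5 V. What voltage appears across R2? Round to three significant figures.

ΣR = 6.14 + 60.9 + 39.7 + 1.54 = 108.3 kΩ.
V = V_s · R/ΣR = 13.5 × 0.5624 = 7.593 V.

V ≈ 7.59 V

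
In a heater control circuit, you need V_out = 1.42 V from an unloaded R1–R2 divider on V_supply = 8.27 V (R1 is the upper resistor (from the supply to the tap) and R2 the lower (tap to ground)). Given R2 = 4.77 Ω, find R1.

V_out/V_supply = R2/(R1+R2) = 0.1717.
R1 = R2·(1/k − 1) = 4.77 × 4.824 = 23.01 Ω.

R1 ≈ 23.0 Ω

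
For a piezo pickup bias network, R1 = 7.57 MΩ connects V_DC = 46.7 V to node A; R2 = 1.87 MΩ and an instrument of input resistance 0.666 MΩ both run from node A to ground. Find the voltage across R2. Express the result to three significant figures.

R2 ‖ R_L = (1.87 × 0.666)/(1.87 + 0.666) = 0.4911 MΩ.
Now apply the divider: V_out = 46.7 × 0.06092 = 2.845 V.
(Unloaded it would be 9.25 V; the load pulls it down.)

V_out ≈ 2.85 V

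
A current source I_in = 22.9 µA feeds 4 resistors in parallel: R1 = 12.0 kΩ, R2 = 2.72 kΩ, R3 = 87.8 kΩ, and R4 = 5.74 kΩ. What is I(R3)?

I ≈ 0.410 µA

ΣG = 1/12.0 + 1/2.72 + 1/87.8 + 1/5.74 = 0.6366.
Current divider: I(R3) = I_in · G_k/ΣG = 22.9 × (0.01139/0.6366) = 22.9 × 0.01789 = 0.4097 µA.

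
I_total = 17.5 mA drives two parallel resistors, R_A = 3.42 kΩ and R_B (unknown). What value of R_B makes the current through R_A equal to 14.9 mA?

R_B ≈ 19.6 kΩ

Two-branch current divider: I_A = I_total · R_B/(R_A + R_B).
With f = 0.8514, R_B = R_A · f/(1−f) = 3.42 × 5.731 = 19.60 kΩ.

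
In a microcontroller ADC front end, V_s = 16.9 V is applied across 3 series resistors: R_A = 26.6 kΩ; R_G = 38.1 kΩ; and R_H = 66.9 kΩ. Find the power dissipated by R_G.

Series current I = V_s/ΣR = 16.9/131.6 = 0.1284 mA.
V(R_G) = I·R = 4.893 V; P = V·I = 4.893 × 0.1284 = 0.6283 mW.

P ≈ 0.628 mW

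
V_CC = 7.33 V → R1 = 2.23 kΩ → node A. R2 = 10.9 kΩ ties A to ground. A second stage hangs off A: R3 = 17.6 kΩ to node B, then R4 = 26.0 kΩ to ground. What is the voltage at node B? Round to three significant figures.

V_B ≈ 3.48 V

Node A sees R2 in parallel with the series input of stage 2, R3 + R4 = 43.60 kΩ.
R2 ‖ (R3+R4) = 8.720 kΩ.
So V_A = 7.33 × 0.7963 = 5.837 V.
Then the unloaded second divider: V_B = V_A × R4/(R3+R4) = 5.837 × 0.5963 = 3.481 V.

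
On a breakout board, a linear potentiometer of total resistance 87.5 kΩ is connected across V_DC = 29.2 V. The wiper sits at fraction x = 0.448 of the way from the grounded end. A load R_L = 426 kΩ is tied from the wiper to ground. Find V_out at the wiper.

The pot divides into 48.30 kΩ above the wiper and 39.20 kΩ below.
Lower segment in parallel with the load: 39.20 ‖ 426 = 35.90 kΩ.
Then V_out = V_DC · 35.90/(48.30 + 35.90) = 12.45 V.
(Unloaded: V_out = x·V_DC = 13.1 V.)

V_out ≈ 12.4 V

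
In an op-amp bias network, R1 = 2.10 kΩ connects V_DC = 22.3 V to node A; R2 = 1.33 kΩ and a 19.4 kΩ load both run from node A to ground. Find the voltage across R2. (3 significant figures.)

R2 ‖ R_L = (1.33 × 19.4)/(1.33 + 19.4) = 1.245 kΩ.
Now apply the divider: V_out = 22.3 × 0.3721 = 8.299 V.
(Unloaded it would be 8.65 V; the load pulls it down.)

V_out ≈ 8.30 V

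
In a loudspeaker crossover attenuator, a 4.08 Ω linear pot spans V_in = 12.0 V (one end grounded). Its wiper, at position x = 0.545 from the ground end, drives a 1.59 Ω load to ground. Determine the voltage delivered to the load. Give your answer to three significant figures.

V_out ≈ 4.00 V

The pot divides into 1.856 Ω above the wiper and 2.224 Ω below.
R_L loads the lower segment: effective lower R = 0.9271 Ω.
Then V_out = V_in · 0.9271/(1.856 + 0.9271) = 3.997 V.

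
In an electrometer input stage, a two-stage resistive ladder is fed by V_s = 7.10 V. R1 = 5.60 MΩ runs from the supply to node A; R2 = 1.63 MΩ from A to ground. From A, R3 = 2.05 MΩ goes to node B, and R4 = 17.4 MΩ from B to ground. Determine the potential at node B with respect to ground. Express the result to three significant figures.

V_B ≈ 1.34 V

Looking into the second stage from A: R3 + R4 = 19.45 MΩ appears in parallel with R2.
Effective lower resistance at A: R2 ‖ 19.45 = 1.504 MΩ.
So V_A = 7.10 × 0.2117 = 1.503 V.
V_B = V_A × 0.8946 = 1.345 V.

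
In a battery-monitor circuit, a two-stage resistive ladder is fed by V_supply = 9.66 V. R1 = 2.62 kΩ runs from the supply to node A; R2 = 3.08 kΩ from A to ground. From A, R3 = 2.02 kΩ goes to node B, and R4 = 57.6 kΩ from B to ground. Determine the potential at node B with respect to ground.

V_B ≈ 4.93 V

The second stage (R3 + R4 = 59.62 kΩ) loads node A in parallel with R2.
R2 ‖ (R3+R4) = 2.929 kΩ.
First divider: V_A = V_supply · 2.929/(2.62 + 2.929) = 5.099 V.
Stage 2 is unloaded, so V_B = V_A · R4/(R3+R4) = 5.099 × 57.6/59.62 = 4.926 V.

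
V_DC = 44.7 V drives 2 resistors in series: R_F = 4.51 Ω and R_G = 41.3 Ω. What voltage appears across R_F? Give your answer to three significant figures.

V ≈ 4.40 V

Total series resistance ΣR = 4.51 + 41.3 = 45.81 Ω.
Voltage divider: V = V_DC · (4.510 / 45.81) = 44.7 × 0.09845 = 4.401 V.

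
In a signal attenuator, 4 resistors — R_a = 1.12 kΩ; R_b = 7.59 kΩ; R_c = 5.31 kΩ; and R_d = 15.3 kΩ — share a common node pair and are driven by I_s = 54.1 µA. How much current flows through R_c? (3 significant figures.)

I ≈ 7.97 µA

Conductances: ΣG = 1/1.12 + 1/7.59 + 1/5.31 + 1/15.3 = 1.278 (1/kΩ).
Current divider: I(R_c) = I_s · G_k/ΣG = 54.1 × (0.1883/1.278) = 54.1 × 0.1473 = 7.970 µA.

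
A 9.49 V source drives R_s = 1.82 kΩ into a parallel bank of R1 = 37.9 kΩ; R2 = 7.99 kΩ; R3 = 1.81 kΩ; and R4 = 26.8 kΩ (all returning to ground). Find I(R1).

I ≈ 0.107 mA

Parallel bank: R_p = 1/(1/37.9 + 1/7.99 + 1/1.81 + 1/26.8) = 1.349 kΩ.
Node voltage V_A = V_CC · R_p/(R_s + R_p) = 9.49 × 0.4257 = 4.040 V.
I(R1) = V_A / R1 = 4.040/37.9 = 0.1066 mA.
(Check via current divider: I_total = 2.995 mA; share G_k/ΣG = 0.03559 → same result.)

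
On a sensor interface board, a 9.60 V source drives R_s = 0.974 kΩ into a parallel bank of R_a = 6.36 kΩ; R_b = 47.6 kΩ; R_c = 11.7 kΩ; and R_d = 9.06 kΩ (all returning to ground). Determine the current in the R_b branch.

I ≈ 0.148 mA

Combine the parallel branches: R_p = (1/6.36 + 1/47.6 + 1/11.7 + 1/9.06)⁻¹ = 2.673 kΩ.
Node voltage V_A = V_s · R_p/(R_s + R_p) = 9.60 × 0.7329 = 7.036 V.
I(R_b) = V_A / R_b = 7.036/47.6 = 0.1478 mA.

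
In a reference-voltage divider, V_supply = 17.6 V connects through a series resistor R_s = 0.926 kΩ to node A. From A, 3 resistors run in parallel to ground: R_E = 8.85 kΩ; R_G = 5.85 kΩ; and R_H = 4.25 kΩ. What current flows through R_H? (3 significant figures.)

Equivalent of the parallel group: R_p = 1.926 kΩ.
V_A by voltage divider: V_A = 17.6 × 1.926/(0.926 + 1.926) = 11.89 V.
I(R_H) = V_A / R_H = 11.89/4.25 = 2.797 mA.
(Check via current divider: I_total = 6.171 mA; share G_k/ΣG = 0.4532 → same result.)

I ≈ 2.80 mA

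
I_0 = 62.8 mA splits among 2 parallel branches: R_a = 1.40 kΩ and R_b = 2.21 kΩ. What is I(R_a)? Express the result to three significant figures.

I ≈ 38.4 mA

Two-branch current divider: I_k = I_0 · R_other/(R_1 + R_2).
So I = 62.8 × 2.21/3.610 = 38.45 mA.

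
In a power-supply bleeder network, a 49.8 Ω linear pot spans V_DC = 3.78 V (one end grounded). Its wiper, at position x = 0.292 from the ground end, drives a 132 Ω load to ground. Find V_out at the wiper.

V_out ≈ 1.02 V

Split the track: R_lower = x·R_p = 14.54 Ω, R_upper = (1−x)·R_p = 35.26 Ω.
R_L loads the lower segment: effective lower R = 13.10 Ω.
Loaded-divider output: V_out = 3.78 × 0.2709 = 1.024 V.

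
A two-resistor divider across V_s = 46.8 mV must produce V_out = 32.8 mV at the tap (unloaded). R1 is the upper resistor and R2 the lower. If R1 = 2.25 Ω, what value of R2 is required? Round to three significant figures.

R2 ≈ 5.27 Ω

The divider ratio is R2/(R1+R2) = 32.8/46.8 = 0.7009.
Rearranging, R2 = R1·k/(1−k) = 2.25 × 2.343 = 5.271 Ω.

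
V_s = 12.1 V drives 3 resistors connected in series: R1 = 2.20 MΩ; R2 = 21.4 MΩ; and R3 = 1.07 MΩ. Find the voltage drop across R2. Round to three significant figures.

Series total: ΣR = 2.20 + 21.4 + 1.07 = 24.67 MΩ.
V = V_s · R/ΣR = 12.1 × 0.8675 = 10.50 V.

V ≈ 10.5 V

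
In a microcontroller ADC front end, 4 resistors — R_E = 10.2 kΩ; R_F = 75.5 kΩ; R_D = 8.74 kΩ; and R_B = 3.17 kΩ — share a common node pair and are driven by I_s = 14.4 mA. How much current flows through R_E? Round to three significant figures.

I ≈ 2.61 mA

ΣG = 1/10.2 + 1/75.5 + 1/8.74 + 1/3.17 = 0.5412.
Current divider: I(R_E) = I_s · G_k/ΣG = 14.4 × (0.09804/0.5412) = 14.4 × 0.1812 = 2.609 mA.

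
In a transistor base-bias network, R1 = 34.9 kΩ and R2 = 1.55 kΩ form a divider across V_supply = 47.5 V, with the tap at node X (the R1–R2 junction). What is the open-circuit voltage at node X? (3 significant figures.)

With X open, the divider is unloaded: V_th = 47.5 × 1.55/36.45 = 2.020 V.

V_th ≈ 2.02 V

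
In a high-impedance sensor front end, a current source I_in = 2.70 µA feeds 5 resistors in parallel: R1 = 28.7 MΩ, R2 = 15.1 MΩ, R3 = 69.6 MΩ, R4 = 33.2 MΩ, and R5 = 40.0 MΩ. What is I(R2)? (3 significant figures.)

I ≈ 1.05 µA

Conductances: ΣG = 1/28.7 + 1/15.1 + 1/69.6 + 1/33.2 + 1/40.0 = 0.1706 (1/MΩ).
Current divider: I(R2) = I_in · G_k/ΣG = 2.70 × (0.06623/0.1706) = 2.70 × 0.3883 = 1.048 µA.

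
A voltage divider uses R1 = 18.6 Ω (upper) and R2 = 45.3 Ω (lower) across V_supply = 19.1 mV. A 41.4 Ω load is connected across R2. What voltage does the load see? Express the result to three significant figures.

V_out ≈ 10.3 mV

R2 ‖ R_L = (45.3 × 41.4)/(45.3 + 41.4) = 21.63 Ω.
Then V_out = V_supply · R2'/(R1 + R2') = 19.1 × 21.63/40.23 = 10.27 mV.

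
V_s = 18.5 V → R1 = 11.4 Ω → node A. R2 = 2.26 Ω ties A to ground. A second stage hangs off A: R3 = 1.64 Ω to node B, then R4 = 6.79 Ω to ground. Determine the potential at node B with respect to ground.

V_B ≈ 2.01 V

Node A sees R2 in parallel with the series input of stage 2, R3 + R4 = 8.430 Ω.
R2 ‖ (R3+R4) = 1.782 Ω.
V_A = 18.5 × 1.782/(11.4 + 1.782) = 2.501 V.
Stage 2 is unloaded, so V_B = V_A · R4/(R3+R4) = 2.501 × 6.79/8.430 = 2.015 V.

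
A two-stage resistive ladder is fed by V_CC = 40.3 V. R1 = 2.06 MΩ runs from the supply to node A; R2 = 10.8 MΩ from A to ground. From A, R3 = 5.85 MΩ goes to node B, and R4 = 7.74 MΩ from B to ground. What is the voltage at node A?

V_A ≈ 30.0 V

Node A sees R2 in parallel with the series input of stage 2, R3 + R4 = 13.59 MΩ.
R2 ‖ (R3+R4) = 6.018 MΩ.
V_A = 40.3 × 6.018/(2.06 + 6.018) = 30.02 V.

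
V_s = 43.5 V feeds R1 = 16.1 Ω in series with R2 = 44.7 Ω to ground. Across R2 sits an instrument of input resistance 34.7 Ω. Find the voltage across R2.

The load sits in parallel with R2, giving an effective lower resistance R2' = R2·R_L/(R2+R_L) = 19.54 Ω.
Then V_out = V_s · R2'/(R1 + R2') = 43.5 × 19.54/35.64 = 23.85 V.

V_out ≈ 23.8 V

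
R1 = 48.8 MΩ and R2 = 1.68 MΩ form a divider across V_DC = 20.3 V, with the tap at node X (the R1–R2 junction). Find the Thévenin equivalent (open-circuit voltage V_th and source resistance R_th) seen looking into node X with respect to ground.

V_th is the unloaded tap voltage: V_DC · R2/(R1+R2) = 20.3 × 0.03328 = 0.6756 V.
Zeroing V_DC shorts the top of R1 to ground, so R_th = R1 ‖ R2 = 1.624 MΩ.

V_th ≈ 0.676 V, R_th ≈ 1.62 MΩ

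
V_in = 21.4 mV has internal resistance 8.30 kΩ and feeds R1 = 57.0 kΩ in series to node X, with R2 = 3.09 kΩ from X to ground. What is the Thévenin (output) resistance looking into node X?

R1' = 8.30 + 57.0 = 65.30 kΩ (source resistance + R1).
Looking into X with the source shorted: R_th = R1'·R2/(R1'+R2) = 65.30 × 3.09/68.39 = 2.950 kΩ.

R_th ≈ 2.95 kΩ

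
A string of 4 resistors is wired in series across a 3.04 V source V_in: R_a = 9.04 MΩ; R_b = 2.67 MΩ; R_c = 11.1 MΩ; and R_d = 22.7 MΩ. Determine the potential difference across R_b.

V ≈ 0.178 V

Total series resistance ΣR = 9.04 + 2.67 + 11.1 + 22.7 = 45.51 MΩ.
V = V_in · R/ΣR = 3.04 × 0.05867 = 0.1784 V.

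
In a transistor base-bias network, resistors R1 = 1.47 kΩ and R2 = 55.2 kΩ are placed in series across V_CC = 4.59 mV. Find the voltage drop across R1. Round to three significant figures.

V ≈ 0.119 mV

ΣR = 1.47 + 55.2 = 56.67 kΩ.
V = V_CC · R/ΣR = 4.59 × 0.02594 = 0.1191 mV.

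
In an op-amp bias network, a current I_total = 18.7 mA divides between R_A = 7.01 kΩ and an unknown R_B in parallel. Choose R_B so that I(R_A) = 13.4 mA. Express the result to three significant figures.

The fraction through R_A equals R_B/(R_A+R_B).
13.4/18.7 = R_B/(R_A + R_B) → R_B = R_A · (0.7166)/(1 − 0.7166) = 7.01 × 2.528 = 17.72 kΩ.

R_B ≈ 17.7 kΩ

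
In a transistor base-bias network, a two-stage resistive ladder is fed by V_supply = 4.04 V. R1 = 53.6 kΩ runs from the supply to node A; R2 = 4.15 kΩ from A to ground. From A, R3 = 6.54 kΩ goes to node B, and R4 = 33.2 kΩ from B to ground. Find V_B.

V_B ≈ 0.221 V

Node A sees R2 in parallel with the series input of stage 2, R3 + R4 = 39.74 kΩ.
R2 ‖ (R3+R4) = 3.758 kΩ.
So V_A = 4.04 × 0.06551 = 0.2647 V.
Then the unloaded second divider: V_B = V_A × R4/(R3+R4) = 0.2647 × 0.8354 = 0.2211 V.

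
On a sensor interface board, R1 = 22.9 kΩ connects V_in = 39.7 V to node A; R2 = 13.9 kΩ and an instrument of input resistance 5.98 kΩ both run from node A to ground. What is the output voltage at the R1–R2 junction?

V_out ≈ 6.13 V

R2 ‖ R_L = (13.9 × 5.98)/(13.9 + 5.98) = 4.181 kΩ.
Voltage divider with the loaded lower leg: V_out = 39.7 × 4.181/(22.9 + 4.181) = 39.7 × 0.1544 = 6.129 V.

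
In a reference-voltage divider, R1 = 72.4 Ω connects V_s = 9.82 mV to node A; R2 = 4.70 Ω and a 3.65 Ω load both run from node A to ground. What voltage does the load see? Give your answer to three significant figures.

The load sits in parallel with R2, giving an effective lower resistance R2' = R2·R_L/(R2+R_L) = 2.054 Ω.
Now apply the divider: V_out = 9.82 × 0.02759 = 0.2710 mV.

V_out ≈ 0.271 mV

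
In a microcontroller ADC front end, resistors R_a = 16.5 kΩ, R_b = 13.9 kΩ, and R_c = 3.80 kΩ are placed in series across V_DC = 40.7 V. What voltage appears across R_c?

V ≈ 4.52 V

ΣR = 16.5 + 13.9 + 3.80 = 34.20 kΩ.
V = V_DC · R/ΣR = 40.7 × 0.1111 = 4.522 V.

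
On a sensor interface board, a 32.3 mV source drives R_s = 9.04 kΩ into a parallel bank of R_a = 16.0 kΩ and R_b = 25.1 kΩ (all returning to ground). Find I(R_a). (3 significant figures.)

I ≈ 1.05 µA

Parallel bank: R_p = 1/(1/16.0 + 1/25.1) = 9.771 kΩ.
V_A by voltage divider: V_A = 32.3 × 9.771/(9.04 + 9.771) = 16.78 mV.
Branch current I = V_A/R_a = 16.78/16.0 = 1.049 µA.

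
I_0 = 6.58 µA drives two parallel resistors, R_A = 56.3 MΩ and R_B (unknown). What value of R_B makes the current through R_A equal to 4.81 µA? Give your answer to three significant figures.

R_B ≈ 153 MΩ

The fraction through R_A equals R_B/(R_A+R_B).
4.81/6.58 = R_B/(R_A + R_B) → R_B = R_A · (0.7310)/(1 − 0.7310) = 56.3 × 2.718 = 153.0 MΩ.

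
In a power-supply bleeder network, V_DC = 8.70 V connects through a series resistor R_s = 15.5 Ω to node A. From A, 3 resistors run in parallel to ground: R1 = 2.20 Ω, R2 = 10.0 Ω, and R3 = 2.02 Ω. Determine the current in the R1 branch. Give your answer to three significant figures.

I ≈ 0.229 A

Parallel bank: R_p = 1/(1/2.20 + 1/10.0 + 1/2.02) = 0.9527 Ω.
V_A by voltage divider: V_A = 8.70 × 0.9527/(15.5 + 0.9527) = 0.5038 V.
Branch current I = V_A/R1 = 0.5038/2.20 = 0.2290 A.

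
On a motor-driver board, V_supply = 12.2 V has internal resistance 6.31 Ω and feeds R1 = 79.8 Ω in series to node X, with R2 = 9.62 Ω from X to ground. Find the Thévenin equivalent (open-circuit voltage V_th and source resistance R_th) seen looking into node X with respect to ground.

V_th ≈ 1.23 V, R_th ≈ 8.65 Ω

R1' = 6.31 + 79.8 = 86.11 Ω (source resistance + R1).
With X open, the divider is unloaded: V_th = 12.2 × 9.62/95.73 = 1.226 V.
Zeroing V_supply shorts the top of R1' to ground, so R_th = R1' ‖ R2 = 8.653 Ω.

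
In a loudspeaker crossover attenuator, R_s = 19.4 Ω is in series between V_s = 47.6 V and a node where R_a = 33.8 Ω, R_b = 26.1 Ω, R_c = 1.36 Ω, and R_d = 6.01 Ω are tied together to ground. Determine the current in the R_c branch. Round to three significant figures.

I ≈ 1.77 A

Equivalent of the parallel group: R_p = 1.031 Ω.
V_A = 47.6 × 1.031/20.43 = 2.403 V.
I(R_c) = V_A / R_c = 2.403/1.36 = 1.767 A.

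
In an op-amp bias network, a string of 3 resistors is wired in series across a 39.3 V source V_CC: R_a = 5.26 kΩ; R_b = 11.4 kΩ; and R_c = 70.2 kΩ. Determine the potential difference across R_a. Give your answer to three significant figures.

V ≈ 2.38 V

Series total: ΣR = 5.26 + 11.4 + 70.2 = 86.86 kΩ.
V = V_CC · R/ΣR = 39.3 × 0.06056 = 2.380 V.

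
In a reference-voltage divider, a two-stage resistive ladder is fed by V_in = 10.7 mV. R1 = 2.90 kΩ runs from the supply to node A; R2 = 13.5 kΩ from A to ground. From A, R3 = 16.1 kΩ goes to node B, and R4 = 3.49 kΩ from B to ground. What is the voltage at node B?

Looking into the second stage from A: R3 + R4 = 19.59 kΩ appears in parallel with R2.
Effective lower resistance at A: R2 ‖ 19.59 = 7.992 kΩ.
First divider: V_A = V_in · 7.992/(2.90 + 7.992) = 7.851 mV.
V_B = V_A × 0.1782 = 1.399 mV.

V_B ≈ 1.40 mV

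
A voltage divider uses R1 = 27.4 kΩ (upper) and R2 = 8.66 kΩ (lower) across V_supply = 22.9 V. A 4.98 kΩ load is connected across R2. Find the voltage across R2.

R2 ‖ R_L = (8.66 × 4.98)/(8.66 + 4.98) = 3.162 kΩ.
Then V_out = V_supply · R2'/(R1 + R2') = 22.9 × 3.162/30.56 = 2.369 V.

V_out ≈ 2.37 V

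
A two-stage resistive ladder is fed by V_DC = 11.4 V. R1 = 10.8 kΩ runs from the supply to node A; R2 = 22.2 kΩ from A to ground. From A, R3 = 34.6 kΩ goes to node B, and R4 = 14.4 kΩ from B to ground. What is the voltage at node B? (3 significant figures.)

The second stage (R3 + R4 = 49.00 kΩ) loads node A in parallel with R2.
R2 ‖ (R3+R4) = 15.28 kΩ.
V_A = 11.4 × 15.28/(10.8 + 15.28) = 6.679 V.
V_B = V_A × 0.2939 = 1.963 V.

V_B ≈ 1.96 V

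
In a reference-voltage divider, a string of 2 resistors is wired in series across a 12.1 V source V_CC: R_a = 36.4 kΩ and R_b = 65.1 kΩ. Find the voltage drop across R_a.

Series total: ΣR = 36.4 + 65.1 = 101.5 kΩ.
Voltage divider: V = V_CC · (36.40 / 101.5) = 12.1 × 0.3586 = 4.339 V.

V ≈ 4.34 V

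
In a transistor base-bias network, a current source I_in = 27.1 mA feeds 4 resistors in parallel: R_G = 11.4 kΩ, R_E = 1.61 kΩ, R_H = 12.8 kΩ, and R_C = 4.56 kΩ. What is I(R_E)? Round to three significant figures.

I ≈ 16.7 mA

ΣG = 1/11.4 + 1/1.61 + 1/12.8 + 1/4.56 = 1.006.
R_E takes the fraction G_k/ΣG = 0.6211/1.006 = 0.6173, so I = 27.1 × 0.6173 = 16.73 mA.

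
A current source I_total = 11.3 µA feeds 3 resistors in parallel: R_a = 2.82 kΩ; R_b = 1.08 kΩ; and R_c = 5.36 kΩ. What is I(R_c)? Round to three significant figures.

I ≈ 1.44 µA

Total conductance ΣG = 1/2.82 + 1/1.08 + 1/5.36 = 1.467 (units of 1/kΩ).
R_c takes the fraction G_k/ΣG = 0.1866/1.467 = 0.1272, so I = 11.3 × 0.1272 = 1.437 µA.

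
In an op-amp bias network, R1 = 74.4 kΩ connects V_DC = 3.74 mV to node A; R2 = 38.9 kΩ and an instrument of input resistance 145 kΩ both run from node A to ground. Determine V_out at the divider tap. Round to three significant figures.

V_out ≈ 1.09 mV

The load sits in parallel with R2, giving an effective lower resistance R2' = R2·R_L/(R2+R_L) = 30.67 kΩ.
Voltage divider with the loaded lower leg: V_out = 3.74 × 30.67/(74.4 + 30.67) = 3.74 × 0.2919 = 1.092 mV.
(Unloaded it would be 1.28 mV; the load pulls it down.)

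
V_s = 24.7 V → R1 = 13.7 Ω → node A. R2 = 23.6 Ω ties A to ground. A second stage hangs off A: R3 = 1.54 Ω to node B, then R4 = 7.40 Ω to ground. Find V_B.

Looking into the second stage from A: R3 + R4 = 8.940 Ω appears in parallel with R2.
R2 ‖ (R3+R4) = 6.484 Ω.
V_A = 24.7 × 6.484/(13.7 + 6.484) = 7.935 V.
Then the unloaded second divider: V_B = V_A × R4/(R3+R4) = 7.935 × 0.8277 = 6.568 V.

V_B ≈ 6.57 V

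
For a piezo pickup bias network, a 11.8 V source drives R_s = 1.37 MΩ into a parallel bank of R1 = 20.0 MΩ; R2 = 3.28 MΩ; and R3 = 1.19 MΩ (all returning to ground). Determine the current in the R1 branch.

Combine the parallel branches: R_p = (1/20.0 + 1/3.28 + 1/1.19)⁻¹ = 0.8367 MΩ.
V_A = 11.8 × 0.8367/2.207 = 4.474 V.
Branch current I = V_A/R1 = 4.474/20.0 = 0.2237 µA.
(Equivalently: I_total = 5.347 µA, then current-divider fraction G_k/ΣG = 0.04183.)

I ≈ 0.224 µA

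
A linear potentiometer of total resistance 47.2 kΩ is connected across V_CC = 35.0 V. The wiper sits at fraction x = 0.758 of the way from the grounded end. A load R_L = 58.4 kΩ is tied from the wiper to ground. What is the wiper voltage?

V_out ≈ 23.1 V

Split the track: R_lower = x·R_p = 35.78 kΩ, R_upper = (1−x)·R_p = 11.42 kΩ.
(x·R_p) ‖ R_L = 22.19 kΩ.
V_out = 35.0 × 22.19/(11.42 + 22.19) = 23.10 V.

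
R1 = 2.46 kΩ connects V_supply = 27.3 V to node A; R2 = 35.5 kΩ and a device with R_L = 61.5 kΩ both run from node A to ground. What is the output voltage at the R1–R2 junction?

V_out ≈ 24.6 V

The load sits in parallel with R2, giving an effective lower resistance R2' = R2·R_L/(R2+R_L) = 22.51 kΩ.
Voltage divider with the loaded lower leg: V_out = 27.3 × 22.51/(2.46 + 22.51) = 27.3 × 0.9015 = 24.61 V.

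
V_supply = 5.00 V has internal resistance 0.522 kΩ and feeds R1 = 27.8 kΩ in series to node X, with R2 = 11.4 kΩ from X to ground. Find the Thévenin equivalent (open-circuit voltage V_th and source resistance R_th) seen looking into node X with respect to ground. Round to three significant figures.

V_th ≈ 1.43 V, R_th ≈ 8.13 kΩ

R1' = 0.522 + 27.8 = 28.32 kΩ (source resistance + R1).
Open-circuit (no load on X): V_th = V_supply · R2/(R1' + R2) = 5.00 × 11.4/(28.32 + 11.4) = 1.435 V.
Zeroing V_supply shorts the top of R1' to ground, so R_th = R1' ‖ R2 = 8.128 kΩ.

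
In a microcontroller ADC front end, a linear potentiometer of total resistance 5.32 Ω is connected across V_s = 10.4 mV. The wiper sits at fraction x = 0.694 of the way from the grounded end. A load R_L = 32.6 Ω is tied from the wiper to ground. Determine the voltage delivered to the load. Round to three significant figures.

V_out ≈ 6.98 mV

Lower segment x·R_p = 3.692 Ω; upper segment (1−x)·R_p = 1.628 Ω.
Lower segment in parallel with the load: 3.692 ‖ 32.6 = 3.316 Ω.
V_out = 10.4 × 3.316/(1.628 + 3.316) = 6.976 mV.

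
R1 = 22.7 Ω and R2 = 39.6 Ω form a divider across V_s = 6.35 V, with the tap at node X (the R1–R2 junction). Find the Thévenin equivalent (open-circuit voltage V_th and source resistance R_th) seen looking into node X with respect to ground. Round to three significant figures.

V_th ≈ 4.04 V, R_th ≈ 14.4 Ω

Open-circuit (no load on X): V_th = V_s · R2/(R1 + R2) = 6.35 × 39.6/(22.70 + 39.6) = 4.036 V.
Looking into X with the source shorted: R_th = R1·R2/(R1+R2) = 22.70 × 39.6/62.30 = 14.43 Ω.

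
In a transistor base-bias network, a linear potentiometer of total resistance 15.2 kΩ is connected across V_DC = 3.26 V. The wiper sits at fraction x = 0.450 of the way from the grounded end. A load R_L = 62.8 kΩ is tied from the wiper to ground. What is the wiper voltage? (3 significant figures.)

The pot divides into 8.360 kΩ above the wiper and 6.840 kΩ below.
Lower segment in parallel with the load: 6.840 ‖ 62.8 = 6.168 kΩ.
V_out = 3.26 × 6.168/(8.360 + 6.168) = 1.384 V.

V_out ≈ 1.38 V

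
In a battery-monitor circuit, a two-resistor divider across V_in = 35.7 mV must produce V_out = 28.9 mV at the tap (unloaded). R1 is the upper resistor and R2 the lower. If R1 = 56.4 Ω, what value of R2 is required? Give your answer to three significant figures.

R2 ≈ 240 Ω

The divider ratio is R2/(R1+R2) = 28.9/35.7 = 0.8095.
So R2 = R1 · V_out/(V_in − V_out) = 56.4 × 28.9/(35.7 − 28.9) = 56.4 × 4.250 = 239.7 Ω.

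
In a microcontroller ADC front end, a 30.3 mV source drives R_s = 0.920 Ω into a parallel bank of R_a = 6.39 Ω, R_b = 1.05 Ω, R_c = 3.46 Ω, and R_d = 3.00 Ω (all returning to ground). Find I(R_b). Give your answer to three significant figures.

Parallel bank: R_p = 1/(1/6.39 + 1/1.05 + 1/3.46 + 1/3.00) = 0.5776 Ω.
Node voltage V_A = V_s · R_p/(R_s + R_p) = 30.3 × 0.3857 = 11.69 mV.
I(R_b) = V_A / R_b = 11.69/1.05 = 11.13 mA.

I ≈ 11.1 mA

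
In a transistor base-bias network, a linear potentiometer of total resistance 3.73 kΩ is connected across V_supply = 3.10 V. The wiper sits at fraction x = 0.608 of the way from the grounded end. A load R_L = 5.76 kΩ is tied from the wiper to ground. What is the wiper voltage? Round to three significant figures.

The pot divides into 1.462 kΩ above the wiper and 2.268 kΩ below.
(x·R_p) ‖ R_L = 1.627 kΩ.
Loaded-divider output: V_out = 3.10 × 0.5267 = 1.633 V.

V_out ≈ 1.63 V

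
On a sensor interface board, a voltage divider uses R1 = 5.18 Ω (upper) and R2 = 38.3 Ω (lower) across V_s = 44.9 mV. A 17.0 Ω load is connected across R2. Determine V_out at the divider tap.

V_out ≈ 31.2 mV

R2 ‖ R_L = (38.3 × 17.0)/(38.3 + 17.0) = 11.77 Ω.
Voltage divider with the loaded lower leg: V_out = 44.9 × 11.77/(5.18 + 11.77) = 44.9 × 0.6945 = 31.18 mV.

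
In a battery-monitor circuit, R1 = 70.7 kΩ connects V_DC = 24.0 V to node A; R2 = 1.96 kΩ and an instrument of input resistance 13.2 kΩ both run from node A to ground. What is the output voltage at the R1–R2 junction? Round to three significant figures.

V_out ≈ 0.566 V

R2 ‖ R_L = (1.96 × 13.2)/(1.96 + 13.2) = 1.707 kΩ.
Now apply the divider: V_out = 24.0 × 0.02357 = 0.5657 V.
(Unloaded it would be 0.647 V; the load pulls it down.)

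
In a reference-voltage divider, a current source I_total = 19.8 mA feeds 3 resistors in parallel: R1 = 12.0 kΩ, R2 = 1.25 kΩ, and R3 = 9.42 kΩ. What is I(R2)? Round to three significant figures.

I ≈ 16.0 mA

Conductances: ΣG = 1/12.0 + 1/1.25 + 1/9.42 = 0.9895 (1/kΩ).
Current divider: I(R2) = I_total · G_k/ΣG = 19.8 × (0.8000/0.9895) = 19.8 × 0.8085 = 16.01 mA.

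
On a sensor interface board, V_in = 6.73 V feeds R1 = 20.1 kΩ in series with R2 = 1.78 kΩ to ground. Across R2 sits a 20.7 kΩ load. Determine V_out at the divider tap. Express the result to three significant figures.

First combine the lower leg with the load: R2 ‖ R_L = 1.639 kΩ.
Voltage divider with the loaded lower leg: V_out = 6.73 × 1.639/(20.1 + 1.639) = 6.73 × 0.07540 = 0.5074 V.

V_out ≈ 0.507 V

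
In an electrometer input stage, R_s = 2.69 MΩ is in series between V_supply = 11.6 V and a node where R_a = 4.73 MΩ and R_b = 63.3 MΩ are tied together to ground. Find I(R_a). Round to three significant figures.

I ≈ 1.52 µA

Combine the parallel branches: R_p = (1/4.73 + 1/63.3)⁻¹ = 4.401 MΩ.
V_A by voltage divider: V_A = 11.6 × 4.401/(2.69 + 4.401) = 7.200 V.
Branch current I = V_A/R_a = 7.200/4.73 = 1.522 µA.
(Equivalently: I_total = 1.636 µA, then current-divider fraction G_k/ΣG = 0.9305.)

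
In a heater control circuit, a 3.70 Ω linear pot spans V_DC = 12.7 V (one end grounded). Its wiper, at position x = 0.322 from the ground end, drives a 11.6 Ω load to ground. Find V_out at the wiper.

V_out ≈ 3.82 V

Lower segment x·R_p = 1.191 Ω; upper segment (1−x)·R_p = 2.509 Ω.
Lower segment in parallel with the load: 1.191 ‖ 11.6 = 1.080 Ω.
Loaded-divider output: V_out = 12.7 × 0.3010 = 3.823 V.
(Unloaded: V_out = x·V_DC = 4.09 V.)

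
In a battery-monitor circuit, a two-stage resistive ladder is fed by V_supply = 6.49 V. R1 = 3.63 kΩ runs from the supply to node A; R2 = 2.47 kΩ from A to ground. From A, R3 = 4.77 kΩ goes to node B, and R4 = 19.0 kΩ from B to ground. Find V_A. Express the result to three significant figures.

V_A ≈ 2.47 V

Looking into the second stage from A: R3 + R4 = 23.77 kΩ appears in parallel with R2.
R2 ‖ (R3+R4) = 2.237 kΩ.
So V_A = 6.49 × 0.3813 = 2.475 V.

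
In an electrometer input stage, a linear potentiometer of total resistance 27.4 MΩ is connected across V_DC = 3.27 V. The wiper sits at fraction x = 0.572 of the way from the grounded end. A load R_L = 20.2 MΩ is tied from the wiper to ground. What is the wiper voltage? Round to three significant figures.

Split the track: R_lower = x·R_p = 15.67 MΩ, R_upper = (1−x)·R_p = 11.73 MΩ.
R_L loads the lower segment: effective lower R = 8.825 MΩ.
Then V_out = V_DC · 8.825/(11.73 + 8.825) = 1.404 V.

V_out ≈ 1.40 V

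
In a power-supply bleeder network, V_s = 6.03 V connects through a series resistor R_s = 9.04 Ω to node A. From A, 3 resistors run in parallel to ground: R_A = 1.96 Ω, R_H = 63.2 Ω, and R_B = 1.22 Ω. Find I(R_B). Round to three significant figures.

I ≈ 0.375 A

Combine the parallel branches: R_p = (1/1.96 + 1/63.2 + 1/1.22)⁻¹ = 0.7431 Ω.
Node voltage V_A = V_s · R_p/(R_s + R_p) = 6.03 × 0.07596 = 0.4580 V.
Branch current I = V_A/R_B = 0.4580/1.22 = 0.3754 A.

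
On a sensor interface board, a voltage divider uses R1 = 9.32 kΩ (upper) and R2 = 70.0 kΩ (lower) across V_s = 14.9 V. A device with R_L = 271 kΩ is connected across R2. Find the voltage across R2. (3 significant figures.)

First combine the lower leg with the load: R2 ‖ R_L = 55.63 kΩ.
Now apply the divider: V_out = 14.9 × 0.8565 = 12.76 V.

V_out ≈ 12.8 V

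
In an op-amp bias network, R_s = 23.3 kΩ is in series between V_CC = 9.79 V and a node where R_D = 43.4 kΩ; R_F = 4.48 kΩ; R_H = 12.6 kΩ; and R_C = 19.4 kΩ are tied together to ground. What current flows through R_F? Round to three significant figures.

I ≈ 0.223 mA

Combine the parallel branches: R_p = (1/43.4 + 1/4.48 + 1/12.6 + 1/19.4)⁻¹ = 2.651 kΩ.
V_A by voltage divider: V_A = 9.79 × 2.651/(23.3 + 2.651) = 1.000 V.
I(R_F) = V_A / R_F = 1.000/4.48 = 0.2233 mA.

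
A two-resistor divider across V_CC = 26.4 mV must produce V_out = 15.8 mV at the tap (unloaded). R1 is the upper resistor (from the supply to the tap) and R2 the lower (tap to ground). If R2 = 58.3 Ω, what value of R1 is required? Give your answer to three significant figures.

R1 ≈ 39.1 Ω

Required fraction k = V_out/V_CC = 0.5985.
Rearranging, R1 = R2·(1−k)/k = 58.3 × 0.6709 = 39.11 Ω.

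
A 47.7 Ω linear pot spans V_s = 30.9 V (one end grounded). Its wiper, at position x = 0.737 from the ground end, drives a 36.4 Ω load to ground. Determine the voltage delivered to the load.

Split the track: R_lower = x·R_p = 35.15 Ω, R_upper = (1−x)·R_p = 12.55 Ω.
R_L loads the lower segment: effective lower R = 17.88 Ω.
Loaded-divider output: V_out = 30.9 × 0.5877 = 18.16 V.

V_out ≈ 18.2 V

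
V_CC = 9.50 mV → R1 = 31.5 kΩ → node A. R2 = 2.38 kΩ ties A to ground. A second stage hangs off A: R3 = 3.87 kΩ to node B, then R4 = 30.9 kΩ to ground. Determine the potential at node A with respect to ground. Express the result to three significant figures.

V_A ≈ 0.627 mV

The second stage (R3 + R4 = 34.77 kΩ) loads node A in parallel with R2.
R2 ‖ (R3+R4) = 2.228 kΩ.
So V_A = 9.50 × 0.06604 = 0.6274 mV.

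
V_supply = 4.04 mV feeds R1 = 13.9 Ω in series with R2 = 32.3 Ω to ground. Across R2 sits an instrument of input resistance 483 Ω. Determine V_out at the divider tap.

R2 ‖ R_L = (32.3 × 483)/(32.3 + 483) = 30.28 Ω.
Now apply the divider: V_out = 4.04 × 0.6853 = 2.769 mV.

V_out ≈ 2.77 mV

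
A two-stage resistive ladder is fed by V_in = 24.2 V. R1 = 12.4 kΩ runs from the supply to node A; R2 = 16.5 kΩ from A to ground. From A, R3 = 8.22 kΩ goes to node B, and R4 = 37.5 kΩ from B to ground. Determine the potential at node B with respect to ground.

V_B ≈ 9.81 V

The second stage (R3 + R4 = 45.72 kΩ) loads node A in parallel with R2.
Effective lower resistance at A: R2 ‖ 45.72 = 12.12 kΩ.
First divider: V_A = V_in · 12.12/(12.4 + 12.12) = 11.96 V.
Stage 2 is unloaded, so V_B = V_A · R4/(R3+R4) = 11.96 × 37.5/45.72 = 9.813 V.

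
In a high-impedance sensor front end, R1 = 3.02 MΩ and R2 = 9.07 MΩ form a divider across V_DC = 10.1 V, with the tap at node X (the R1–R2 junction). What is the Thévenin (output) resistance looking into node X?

With V_DC suppressed (replaced by a short), R_th = R1 ‖ R2 = (3.020 × 9.07)/(3.020 + 9.07) = 2.266 MΩ.

R_th ≈ 2.27 MΩ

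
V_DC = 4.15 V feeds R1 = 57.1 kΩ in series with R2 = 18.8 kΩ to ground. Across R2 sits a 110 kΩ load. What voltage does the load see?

V_out ≈ 0.911 V

First combine the lower leg with the load: R2 ‖ R_L = 16.06 kΩ.
Now apply the divider: V_out = 4.15 × 0.2195 = 0.9108 V.
(Unloaded it would be 1.03 V; the load pulls it down.)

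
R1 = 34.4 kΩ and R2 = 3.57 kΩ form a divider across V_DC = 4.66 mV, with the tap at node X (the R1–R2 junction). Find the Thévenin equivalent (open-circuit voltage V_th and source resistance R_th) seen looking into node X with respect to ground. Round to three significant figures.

V_th ≈ 0.438 mV, R_th ≈ 3.23 kΩ

With X open, the divider is unloaded: V_th = 4.66 × 3.57/37.97 = 0.4381 mV.
Looking into X with the source shorted: R_th = R1·R2/(R1+R2) = 34.40 × 3.57/37.97 = 3.234 kΩ.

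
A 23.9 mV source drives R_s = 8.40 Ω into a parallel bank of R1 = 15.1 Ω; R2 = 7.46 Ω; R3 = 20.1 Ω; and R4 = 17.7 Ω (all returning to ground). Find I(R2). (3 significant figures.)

I ≈ 0.896 mA

Parallel bank: R_p = 1/(1/15.1 + 1/7.46 + 1/20.1 + 1/17.7) = 3.262 Ω.
Node voltage V_A = V_supply · R_p/(R_s + R_p) = 23.9 × 0.2797 = 6.686 mV.
Branch current I = V_A/R2 = 6.686/7.46 = 0.8962 mA.
(Check via current divider: I_total = 2.049 mA; share G_k/ΣG = 0.4373 → same result.)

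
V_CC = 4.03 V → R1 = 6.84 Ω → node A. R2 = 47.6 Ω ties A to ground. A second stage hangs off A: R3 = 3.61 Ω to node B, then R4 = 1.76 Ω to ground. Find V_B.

V_B ≈ 0.546 V

Node A sees R2 in parallel with the series input of stage 2, R3 + R4 = 5.370 Ω.
Effective lower resistance at A: R2 ‖ 5.370 = 4.826 Ω.
V_A = 4.03 × 4.826/(6.84 + 4.826) = 1.667 V.
V_B = V_A × 0.3277 = 0.5464 V.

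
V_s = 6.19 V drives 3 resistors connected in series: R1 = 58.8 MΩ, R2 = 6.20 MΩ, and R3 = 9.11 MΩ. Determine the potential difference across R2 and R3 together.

Series total: ΣR = 58.8 + 6.20 + 9.11 = 74.11 MΩ.
R_{R2..R3} = 6.20 + 9.11 = 15.31 MΩ.
By the voltage-divider rule, V = 6.19 × 15.31/74.11 = 1.279 V.

V ≈ 1.28 V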